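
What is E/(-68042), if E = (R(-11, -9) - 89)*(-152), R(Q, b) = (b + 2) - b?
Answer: -6612/34021 ≈ -0.19435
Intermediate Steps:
R(Q, b) = 2 (R(Q, b) = (2 + b) - b = 2)
E = 13224 (E = (2 - 89)*(-152) = -87*(-152) = 13224)
E/(-68042) = 13224/(-68042) = 13224*(-1/68042) = -6612/34021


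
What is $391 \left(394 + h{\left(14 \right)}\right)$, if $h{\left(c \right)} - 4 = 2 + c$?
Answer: $161874$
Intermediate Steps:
$h{\left(c \right)} = 6 + c$ ($h{\left(c \right)} = 4 + \left(2 + c\right) = 6 + c$)
$391 \left(394 + h{\left(14 \right)}\right) = 391 \left(394 + \left(6 + 14\right)\right) = 391 \left(394 + 20\right) = 391 \cdot 414 = 161874$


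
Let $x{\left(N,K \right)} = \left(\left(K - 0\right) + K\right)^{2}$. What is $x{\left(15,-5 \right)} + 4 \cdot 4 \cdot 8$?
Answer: $228$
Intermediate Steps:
$x{\left(N,K \right)} = 4 K^{2}$ ($x{\left(N,K \right)} = \left(\left(K + 0\right) + K\right)^{2} = \left(K + K\right)^{2} = \left(2 K\right)^{2} = 4 K^{2}$)
$x{\left(15,-5 \right)} + 4 \cdot 4 \cdot 8 = 4 \left(-5\right)^{2} + 4 \cdot 4 \cdot 8 = 4 \cdot 25 + 16 \cdot 8 = 100 + 128 = 228$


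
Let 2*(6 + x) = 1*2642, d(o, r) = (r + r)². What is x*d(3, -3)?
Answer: 47340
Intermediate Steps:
d(o, r) = 4*r² (d(o, r) = (2*r)² = 4*r²)
x = 1315 (x = -6 + (1*2642)/2 = -6 + (½)*2642 = -6 + 1321 = 1315)
x*d(3, -3) = 1315*(4*(-3)²) = 1315*(4*9) = 1315*36 = 47340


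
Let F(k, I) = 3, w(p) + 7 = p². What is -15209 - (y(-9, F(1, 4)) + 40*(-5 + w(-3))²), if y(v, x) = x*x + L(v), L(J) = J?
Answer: -15569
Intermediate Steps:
w(p) = -7 + p²
y(v, x) = v + x² (y(v, x) = x*x + v = x² + v = v + x²)
-15209 - (y(-9, F(1, 4)) + 40*(-5 + w(-3))²) = -15209 - ((-9 + 3²) + 40*(-5 + (-7 + (-3)²))²) = -15209 - ((-9 + 9) + 40*(-5 + (-7 + 9))²) = -15209 - (0 + 40*(-5 + 2)²) = -15209 - (0 + 40*(-3)²) = -15209 - (0 + 40*9) = -15209 - (0 + 360) = -15209 - 1*360 = -15209 - 360 = -15569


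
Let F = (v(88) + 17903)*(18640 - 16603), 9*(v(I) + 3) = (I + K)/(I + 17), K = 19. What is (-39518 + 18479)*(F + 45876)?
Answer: -11521505510887/15 ≈ -7.6810e+11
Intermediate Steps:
v(I) = -3 + (19 + I)/(9*(17 + I)) (v(I) = -3 + ((I + 19)/(I + 17))/9 = -3 + ((19 + I)/(17 + I))/9 = -3 + (19 + I)/(9*(17 + I)))
F = 1640813879/45 (F = (2*(-220 - 13*88)/(9*(17 + 88)) + 17903)*(18640 - 16603) = ((2/9)*(-220 - 1144)/105 + 17903)*2037 = ((2/9)*(1/105)*(-1364) + 17903)*2037 = (-2728/945 + 17903)*2037 = (16915607/945)*2037 = 1640813879/45 ≈ 3.6463e+7)
(-39518 + 18479)*(F + 45876) = (-39518 + 18479)*(1640813879/45 + 45876) = -21039*1642878299/45 = -11521505510887/15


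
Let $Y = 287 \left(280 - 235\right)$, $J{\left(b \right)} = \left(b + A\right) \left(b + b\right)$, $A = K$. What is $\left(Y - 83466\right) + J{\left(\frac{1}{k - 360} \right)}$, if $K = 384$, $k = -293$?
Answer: $- \frac{30084082861}{426409} \approx -70552.0$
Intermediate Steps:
$A = 384$
$J{\left(b \right)} = 2 b \left(384 + b\right)$ ($J{\left(b \right)} = \left(b + 384\right) \left(b + b\right) = \left(384 + b\right) 2 b = 2 b \left(384 + b\right)$)
$Y = 12915$ ($Y = 287 \cdot 45 = 12915$)
$\left(Y - 83466\right) + J{\left(\frac{1}{k - 360} \right)} = \left(12915 - 83466\right) + \frac{2 \left(384 + \frac{1}{-293 - 360}\right)}{-293 - 360} = -70551 + \frac{2 \left(384 + \frac{1}{-653}\right)}{-653} = -70551 + 2 \left(- \frac{1}{653}\right) \left(384 - \frac{1}{653}\right) = -70551 + 2 \left(- \frac{1}{653}\right) \frac{250751}{653} = -70551 - \frac{501502}{426409} = - \frac{30084082861}{426409}$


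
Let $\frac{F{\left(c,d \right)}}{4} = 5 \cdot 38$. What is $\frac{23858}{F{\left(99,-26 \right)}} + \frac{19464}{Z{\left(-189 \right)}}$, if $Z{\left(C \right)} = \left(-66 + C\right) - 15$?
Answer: $- \frac{139183}{3420} \approx -40.697$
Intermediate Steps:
$F{\left(c,d \right)} = 760$ ($F{\left(c,d \right)} = 4 \cdot 5 \cdot 38 = 4 \cdot 190 = 760$)
$Z{\left(C \right)} = -81 + C$
$\frac{23858}{F{\left(99,-26 \right)}} + \frac{19464}{Z{\left(-189 \right)}} = \frac{23858}{760} + \frac{19464}{-81 - 189} = 23858 \cdot \frac{1}{760} + \frac{19464}{-270} = \frac{11929}{380} + 19464 \left(- \frac{1}{270}\right) = \frac{11929}{380} - \frac{3244}{45} = - \frac{139183}{3420}$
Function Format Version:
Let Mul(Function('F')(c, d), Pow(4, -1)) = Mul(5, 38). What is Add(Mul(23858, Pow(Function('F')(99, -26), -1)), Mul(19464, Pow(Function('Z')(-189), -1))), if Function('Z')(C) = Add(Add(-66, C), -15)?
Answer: Rational(-139183, 3420) ≈ -40.697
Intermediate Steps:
Function('F')(c, d) = 760 (Function('F')(c, d) = Mul(4, Mul(5, 38)) = Mul(4, 190) = 760)
Function('Z')(C) = Add(-81, C)
Add(Mul(23858, Pow(Function('F')(99, -26), -1)), Mul(19464, Pow(Function('Z')(-189), -1))) = Add(Mul(23858, Pow(760, -1)), Mul(19464, Pow(Add(-81, -189), -1))) = Add(Mul(23858, Rational(1, 760)), Mul(19464, Pow(-270, -1))) = Add(Rational(11929, 380), Mul(19464, Rational(-1, 270))) = Add(Rational(11929, 380), Rational(-3244, 45)) = Rational(-139183, 3420)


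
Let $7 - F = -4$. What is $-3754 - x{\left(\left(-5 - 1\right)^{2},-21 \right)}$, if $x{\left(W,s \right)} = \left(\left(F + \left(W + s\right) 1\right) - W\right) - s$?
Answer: $-3765$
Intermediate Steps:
$F = 11$ ($F = 7 - -4 = 7 + 4 = 11$)
$x{\left(W,s \right)} = 11$ ($x{\left(W,s \right)} = \left(\left(11 + \left(W + s\right) 1\right) - W\right) - s = \left(\left(11 + \left(W + s\right)\right) - W\right) - s = \left(\left(11 + W + s\right) - W\right) - s = \left(11 + s\right) - s = 11$)
$-3754 - x{\left(\left(-5 - 1\right)^{2},-21 \right)} = -3754 - 11 = -3765$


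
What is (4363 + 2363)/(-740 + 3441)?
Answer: 6726/2701 ≈ 2.4902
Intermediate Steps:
(4363 + 2363)/(-740 + 3441) = 6726/2701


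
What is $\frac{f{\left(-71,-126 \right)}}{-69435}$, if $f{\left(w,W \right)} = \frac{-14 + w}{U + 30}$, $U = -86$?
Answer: $- \frac{17}{777672} \approx -2.186 \cdot 10^{-5}$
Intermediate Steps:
$f{\left(w,W \right)} = \frac{1}{4} - \frac{w}{56}$ ($f{\left(w,W \right)} = \frac{-14 + w}{-86 + 30} = \frac{-14 + w}{-56} = \left(-14 + w\right) \left(- \frac{1}{56}\right) = \frac{1}{4} - \frac{w}{56}$)
$\frac{f{\left(-71,-126 \right)}}{-69435} = \frac{\frac{1}{4} - - \frac{71}{56}}{-69435} = \left(\frac{1}{4} + \frac{71}{56}\right) \left(- \frac{1}{69435}\right) = \frac{85}{56} \left(- \frac{1}{69435}\right) = - \frac{17}{777672}$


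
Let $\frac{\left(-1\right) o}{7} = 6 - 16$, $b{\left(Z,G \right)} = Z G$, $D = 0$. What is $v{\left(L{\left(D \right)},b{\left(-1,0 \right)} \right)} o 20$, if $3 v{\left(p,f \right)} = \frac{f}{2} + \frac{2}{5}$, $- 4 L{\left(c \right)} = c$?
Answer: $\frac{560}{3} \approx 186.67$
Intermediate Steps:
$L{\left(c \right)} = - \frac{c}{4}$
$b{\left(Z,G \right)} = G Z$
$v{\left(p,f \right)} = \frac{2}{15} + \frac{f}{6}$ ($v{\left(p,f \right)} = \frac{\frac{f}{2} + \frac{2}{5}}{3} = \frac{\frac{2}{5} + \frac{f}{2}}{3} = \frac{2}{15} + \frac{f}{6}$)
$o = 70$ ($o = - 7 \left(6 - 16\right) = \left(-7\right) \left(-10\right) = 70$)
$v{\left(L{\left(D \right)},b{\left(-1,0 \right)} \right)} o 20 = \left(\frac{2}{15} + \frac{0 \left(-1\right)}{6}\right) 70 \cdot 20 = \left(\frac{2}{15} + \frac{1}{6} \cdot 0\right) 70 \cdot 20 = \left(\frac{2}{15} + 0\right) 70 \cdot 20 = \frac{2}{15} \cdot 70 \cdot 20 = \frac{28}{3} \cdot 20 = \frac{560}{3}$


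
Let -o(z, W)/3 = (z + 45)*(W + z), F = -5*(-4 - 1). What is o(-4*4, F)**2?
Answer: 613089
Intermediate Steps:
F = 25 (F = -5*(-5) = 25)
o(z, W) = -3*(45 + z)*(W + z) (o(z, W) = -3*(z + 45)*(W + z) = -3*(45 + z)*(W + z))
o(-4*4, F)**2 = (-135*25 - (-540)*4 - 3*(-4*4)**2 - 3*25*(-4*4))**2 = (-3375 - 135*(-16) - 3*(-16)**2 - 3*25*(-16))**2 = (-3375 + 2160 - 3*256 + 1200)**2 = (-3375 + 2160 - 768 + 1200)**2 = (-783)**2 = 613089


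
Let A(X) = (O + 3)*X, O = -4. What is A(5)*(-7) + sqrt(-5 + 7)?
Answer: 35 + sqrt(2) ≈ 36.414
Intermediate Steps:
A(X) = -X (A(X) = (-4 + 3)*X = -X)
A(5)*(-7) + sqrt(-5 + 7) = -1*5*(-7) + sqrt(-5 + 7) = -5*(-7) + sqrt(2) = 35 + sqrt(2)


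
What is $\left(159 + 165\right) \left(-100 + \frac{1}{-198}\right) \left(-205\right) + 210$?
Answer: $\frac{73068000}{11} \approx 6.6425 \cdot 10^{6}$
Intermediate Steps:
$\left(159 + 165\right) \left(-100 + \frac{1}{-198}\right) \left(-205\right) + 210 = 324 \left(-100 - \frac{1}{198}\right) \left(-205\right) + 210 = 324 \left(- \frac{19801}{198}\right) \left(-205\right) + 210 = \left(- \frac{356418}{11}\right) \left(-205\right) + 210 = \frac{73065690}{11} + 210 = \frac{73068000}{11}$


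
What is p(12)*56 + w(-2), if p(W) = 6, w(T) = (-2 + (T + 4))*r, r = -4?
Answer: 336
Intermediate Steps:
w(T) = -8 - 4*T (w(T) = (-2 + (T + 4))*(-4) = (-2 + (4 + T))*(-4) = (2 + T)*(-4) = -8 - 4*T)
p(12)*56 + w(-2) = 6*56 + (-8 - 4*(-2)) = 336 + (-8 + 8) = 336 + 0 = 336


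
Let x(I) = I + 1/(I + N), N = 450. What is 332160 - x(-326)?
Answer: 41228263/124 ≈ 3.3249e+5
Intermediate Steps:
x(I) = I + 1/(450 + I) (x(I) = I + 1/(I + 450) = I + 1/(450 + I))
332160 - x(-326) = 332160 - (1 + (-326)² + 450*(-326))/(450 - 326) = 332160 - (1 + 106276 - 146700)/124 = 332160 - (-40423)/124 = 332160 - 1*(-40423/124) = 332160 + 40423/124 = 41228263/124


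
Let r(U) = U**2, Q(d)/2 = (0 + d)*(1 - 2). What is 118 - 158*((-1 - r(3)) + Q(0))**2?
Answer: -15682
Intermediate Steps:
Q(d) = -2*d (Q(d) = 2*((0 + d)*(1 - 2)) = 2*(d*(-1)) = 2*(-d) = -2*d)
118 - 158*((-1 - r(3)) + Q(0))**2 = 118 - 158*((-1 - 1*3**2) - 2*0)**2 = 118 - 158*((-1 - 1*9) + 0)**2 = 118 - 158*((-1 - 9) + 0)**2 = 118 - 158*(-10 + 0)**2 = 118 - 158*(-10)**2 = 118 - 158*100 = 118 - 15800 = -15682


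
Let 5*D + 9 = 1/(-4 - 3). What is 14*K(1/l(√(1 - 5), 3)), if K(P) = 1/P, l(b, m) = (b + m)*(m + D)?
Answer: 246/5 + 164*I/5 ≈ 49.2 + 32.8*I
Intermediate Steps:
D = -64/35 (D = -9/5 + 1/(5*(-4 - 3)) = -9/5 + (⅕)/(-7) = -9/5 + (⅕)*(-⅐) = -9/5 - 1/35 = -64/35 ≈ -1.8286)
l(b, m) = (-64/35 + m)*(b + m) (l(b, m) = (b + m)*(m - 64/35) = (b + m)*(-64/35 + m) = (-64/35 + m)*(b + m))
14*K(1/l(√(1 - 5), 3)) = 14/(1/(3² - 64*√(1 - 5)/35 - 64/35*3 + √(1 - 5)*3)) = 14/(1/(9 - 128*I/35 - 192/35 + √(-4)*3)) = 14/(1/(9 - 128*I/35 - 192/35 + (2*I)*3)) = 14/(1/(9 - 128*I/35 - 192/35 + 6*I)) = 14/(1/(123/35 + 82*I/35)) = 14/((1225*(123/35 - 82*I/35)/21853)) = 14*(123/35 + 82*I/35) = 246/5 + 164*I/5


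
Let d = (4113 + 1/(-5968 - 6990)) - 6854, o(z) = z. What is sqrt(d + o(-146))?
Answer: I*sqrt(484755501626)/12958 ≈ 53.731*I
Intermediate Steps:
d = -35517879/12958 (d = (4113 + 1/(-12958)) - 6854 = (4113 - 1/12958) - 6854 = 53296253/12958 - 6854 = -35517879/12958 ≈ -2741.0)
sqrt(d + o(-146)) = sqrt(-35517879/12958 - 146) = sqrt(-37409747/12958) = I*sqrt(484755501626)/12958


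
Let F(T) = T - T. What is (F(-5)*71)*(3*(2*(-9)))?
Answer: 0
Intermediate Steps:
F(T) = 0
(F(-5)*71)*(3*(2*(-9))) = (0*71)*(3*(2*(-9))) = 0*(3*(-18)) = 0*(-54) = 0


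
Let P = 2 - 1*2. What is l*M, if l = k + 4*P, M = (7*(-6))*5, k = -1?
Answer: 210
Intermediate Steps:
P = 0 (P = 2 - 2 = 0)
M = -210 (M = -42*5 = -210)
l = -1 (l = -1 + 4*0 = -1 + 0 = -1)
l*M = -1*(-210) = 210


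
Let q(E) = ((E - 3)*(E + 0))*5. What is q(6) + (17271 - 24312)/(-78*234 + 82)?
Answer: 1642341/18170 ≈ 90.387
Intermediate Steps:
q(E) = 5*E*(-3 + E) (q(E) = ((-3 + E)*E)*5 = (E*(-3 + E))*5 = 5*E*(-3 + E))
q(6) + (17271 - 24312)/(-78*234 + 82) = 5*6*(-3 + 6) + (17271 - 24312)/(-78*234 + 82) = 5*6*3 - 7041/(-18252 + 82) = 90 - 7041/(-18170) = 90 - 7041*(-1/18170) = 90 + 7041/18170 = 1642341/18170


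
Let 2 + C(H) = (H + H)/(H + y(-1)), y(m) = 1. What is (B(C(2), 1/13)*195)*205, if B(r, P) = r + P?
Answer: -23575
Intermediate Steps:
C(H) = -2 + 2*H/(1 + H) (C(H) = -2 + (H + H)/(H + 1) = -2 + (2*H)/(1 + H) = -2 + 2*H/(1 + H))
B(r, P) = P + r
(B(C(2), 1/13)*195)*205 = ((1/13 - 2/(1 + 2))*195)*205 = ((1/13 - 2/3)*195)*205 = ((1/13 - 2*⅓)*195)*205 = ((1/13 - ⅔)*195)*205 = -23/39*195*205 = -115*205 = -23575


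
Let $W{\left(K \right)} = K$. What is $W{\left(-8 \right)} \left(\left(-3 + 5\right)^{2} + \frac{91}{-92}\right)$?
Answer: $- \frac{554}{23} \approx -24.087$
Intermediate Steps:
$W{\left(-8 \right)} \left(\left(-3 + 5\right)^{2} + \frac{91}{-92}\right) = - 8 \left(\left(-3 + 5\right)^{2} + \frac{91}{-92}\right) = - 8 \left(2^{2} + 91 \left(- \frac{1}{92}\right)\right) = - 8 \left(4 - \frac{91}{92}\right) = \left(-8\right) \frac{277}{92} = - \frac{554}{23}$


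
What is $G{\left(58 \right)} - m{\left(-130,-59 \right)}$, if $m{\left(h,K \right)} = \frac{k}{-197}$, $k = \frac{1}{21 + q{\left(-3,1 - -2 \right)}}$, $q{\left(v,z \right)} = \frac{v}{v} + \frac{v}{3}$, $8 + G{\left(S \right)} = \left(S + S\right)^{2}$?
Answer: $\frac{55634377}{4137} \approx 13448.0$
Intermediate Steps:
$G{\left(S \right)} = -8 + 4 S^{2}$ ($G{\left(S \right)} = -8 + \left(S + S\right)^{2} = -8 + \left(2 S\right)^{2} = -8 + 4 S^{2}$)
$q{\left(v,z \right)} = 1 + \frac{v}{3}$ ($q{\left(v,z \right)} = 1 + v \frac{1}{3} = 1 + \frac{v}{3}$)
$k = \frac{1}{21}$ ($k = \frac{1}{21 + \left(1 + \frac{1}{3} \left(-3\right)\right)} = \frac{1}{21 + \left(1 - 1\right)} = \frac{1}{21 + 0} = \frac{1}{21} \approx 0.047619$)
$m{\left(h,K \right)} = - \frac{1}{4137}$ ($m{\left(h,K \right)} = \frac{1}{21 \left(-197\right)} = \frac{1}{21} \left(- \frac{1}{197}\right) = - \frac{1}{4137}$)
$G{\left(58 \right)} - m{\left(-130,-59 \right)} = \left(-8 + 4 \cdot 58^{2}\right) - - \frac{1}{4137} = \left(-8 + 4 \cdot 3364\right) + \frac{1}{4137} = \left(-8 + 13456\right) + \frac{1}{4137} = 13448 + \frac{1}{4137} = \frac{55634377}{4137}$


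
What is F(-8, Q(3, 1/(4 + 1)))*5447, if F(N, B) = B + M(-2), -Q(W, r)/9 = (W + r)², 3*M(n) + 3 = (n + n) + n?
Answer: -12958413/25 ≈ -5.1834e+5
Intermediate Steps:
M(n) = -1 + n (M(n) = -1 + ((n + n) + n)/3 = -1 + (2*n + n)/3 = -1 + (3*n)/3 = -1 + n)
Q(W, r) = -9*(W + r)²
F(N, B) = -3 + B (F(N, B) = B + (-1 - 2) = B - 3 = -3 + B)
F(-8, Q(3, 1/(4 + 1)))*5447 = (-3 - 9*(3 + 1/(4 + 1))²)*5447 = (-3 - 9*(3 + 1/5)²)*5447 = (-3 - 9*(3 + ⅕)²)*5447 = (-3 - 9*(16/5)²)*5447 = (-3 - 9*256/25)*5447 = (-3 - 2304/25)*5447 = -2379/25*5447 = -12958413/25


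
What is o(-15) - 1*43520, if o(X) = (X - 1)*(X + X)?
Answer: -43040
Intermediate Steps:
o(X) = 2*X*(-1 + X) (o(X) = (-1 + X)*(2*X) = 2*X*(-1 + X))
o(-15) - 1*43520 = 2*(-15)*(-1 - 15) - 1*43520 = 2*(-15)*(-16) - 43520 = 480 - 43520 = -43040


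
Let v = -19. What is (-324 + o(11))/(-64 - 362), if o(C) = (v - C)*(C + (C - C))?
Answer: 109/71 ≈ 1.5352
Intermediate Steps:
o(C) = C*(-19 - C) (o(C) = (-19 - C)*(C + (C - C)) = (-19 - C)*(C + 0) = (-19 - C)*C = C*(-19 - C))
(-324 + o(11))/(-64 - 362) = (-324 - 1*11*(19 + 11))/(-64 - 362) = (-324 - 1*11*30)/(-426) = (-324 - 330)*(-1/426) = -654*(-1/426) = 109/71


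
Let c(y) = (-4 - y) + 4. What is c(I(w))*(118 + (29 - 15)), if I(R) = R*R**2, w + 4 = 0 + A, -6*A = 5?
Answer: 268279/18 ≈ 14904.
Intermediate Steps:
A = -5/6 (A = -1/6*5 = -5/6 ≈ -0.83333)
w = -29/6 (w = -4 + (0 - 5/6) = -4 - 5/6 = -29/6 ≈ -4.8333)
I(R) = R**3
c(y) = -y
c(I(w))*(118 + (29 - 15)) = (-(-29/6)**3)*(118 + (29 - 15)) = (-1*(-24389/216))*(118 + 14) = (24389/216)*132 = 268279/18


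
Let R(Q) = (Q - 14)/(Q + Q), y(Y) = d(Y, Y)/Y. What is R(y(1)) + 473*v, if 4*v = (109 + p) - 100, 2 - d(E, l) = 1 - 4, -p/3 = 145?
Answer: -251877/5 ≈ -50375.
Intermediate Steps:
p = -435 (p = -3*145 = -435)
d(E, l) = 5 (d(E, l) = 2 - (1 - 4) = 2 - 1*(-3) = 2 + 3 = 5)
y(Y) = 5/Y
R(Q) = (-14 + Q)/(2*Q) (R(Q) = (-14 + Q)/((2*Q)) = (-14 + Q)*(1/(2*Q)) = (-14 + Q)/(2*Q))
v = -213/2 (v = ((109 - 435) - 100)/4 = (-326 - 100)/4 = (¼)*(-426) = -213/2 ≈ -106.50)
R(y(1)) + 473*v = (-14 + 5/1)/(2*((5/1))) + 473*(-213/2) = (-14 + 5*1)/(2*((5*1))) - 100749/2 = (½)*(-14 + 5)/5 - 100749/2 = (½)*(⅕)*(-9) - 100749/2 = -9/10 - 100749/2 = -251877/5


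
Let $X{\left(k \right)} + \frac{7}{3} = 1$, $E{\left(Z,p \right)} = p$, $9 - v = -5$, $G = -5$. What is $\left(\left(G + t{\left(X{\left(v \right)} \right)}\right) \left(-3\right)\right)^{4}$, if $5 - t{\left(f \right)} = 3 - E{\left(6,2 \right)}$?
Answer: $81$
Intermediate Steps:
$v = 14$ ($v = 9 - -5 = 9 + 5 = 14$)
$X{\left(k \right)} = - \frac{4}{3}$ ($X{\left(k \right)} = - \frac{7}{3} + 1 = - \frac{4}{3}$)
$t{\left(f \right)} = 4$ ($t{\left(f \right)} = 5 - \left(3 - 2\right) = 5 - 1 = 4$)
$\left(\left(G + t{\left(X{\left(v \right)} \right)}\right) \left(-3\right)\right)^{4} = \left(\left(-5 + 4\right) \left(-3\right)\right)^{4} = \left(\left(-1\right) \left(-3\right)\right)^{4} = 3^{4} = 81$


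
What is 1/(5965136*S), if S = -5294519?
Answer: -1/31582525889584 ≈ -3.1663e-14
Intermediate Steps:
1/(5965136*S) = 1/(5965136*(-5294519)) = (1/5965136)*(-1/5294519) = -1/31582525889584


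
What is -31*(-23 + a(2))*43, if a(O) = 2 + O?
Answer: 25327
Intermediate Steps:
-31*(-23 + a(2))*43 = -31*(-23 + (2 + 2))*43 = -31*(-23 + 4)*43 = -31*(-19)*43 = 589*43 = 25327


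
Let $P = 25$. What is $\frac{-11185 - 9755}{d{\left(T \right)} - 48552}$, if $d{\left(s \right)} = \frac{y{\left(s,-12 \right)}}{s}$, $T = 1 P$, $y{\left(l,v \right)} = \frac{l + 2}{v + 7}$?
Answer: $\frac{872500}{2023009} \approx 0.43129$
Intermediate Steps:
$y{\left(l,v \right)} = \frac{2 + l}{7 + v}$
$T = 25$ ($T = 1 \cdot 25 = 25$)
$d{\left(s \right)} = \frac{- \frac{2}{5} - \frac{s}{5}}{s}$ ($d{\left(s \right)} = \frac{\frac{1}{7 - 12} \left(2 + s\right)}{s} = \frac{\frac{1}{-5} \left(2 + s\right)}{s} = \frac{\left(- \frac{1}{5}\right) \left(2 + s\right)}{s} = \frac{- \frac{2}{5} - \frac{s}{5}}{s}$)
$\frac{-11185 - 9755}{d{\left(T \right)} - 48552} = \frac{-11185 - 9755}{\frac{-2 - 25}{5 \cdot 25} - 48552} = - \frac{20940}{\frac{1}{5} \cdot \frac{1}{25} \left(-2 - 25\right) - 48552} = - \frac{20940}{\frac{1}{5} \cdot \frac{1}{25} \left(-27\right) - 48552} = - \frac{20940}{- \frac{27}{125} - 48552} = - \frac{20940}{- \frac{6069027}{125}} = \left(-20940\right) \left(- \frac{125}{6069027}\right) = \frac{872500}{2023009}$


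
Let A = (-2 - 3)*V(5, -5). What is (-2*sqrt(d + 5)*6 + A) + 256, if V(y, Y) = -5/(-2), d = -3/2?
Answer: 487/2 - 6*sqrt(14) ≈ 221.05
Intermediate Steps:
d = -3/2 (d = -3*1/2 = -3/2 ≈ -1.5000)
V(y, Y) = 5/2 (V(y, Y) = -5*(-1/2) = 5/2)
A = -25/2 (A = (-2 - 3)*(5/2) = -5*5/2 = -25/2 ≈ -12.500)
(-2*sqrt(d + 5)*6 + A) + 256 = (-2*sqrt(-3/2 + 5)*6 - 25/2) + 256 = (-sqrt(14)*6 - 25/2) + 256 = (-6*sqrt(14) - 25/2) + 256 = (-25/2 - 6*sqrt(14)) + 256 = 487/2 - 6*sqrt(14)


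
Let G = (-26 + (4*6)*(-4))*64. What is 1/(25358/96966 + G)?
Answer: -48483/378542585 ≈ -0.00012808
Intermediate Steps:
G = -7808 (G = (-26 + 24*(-4))*64 = (-26 - 96)*64 = -122*64 = -7808)
1/(25358/96966 + G) = 1/(25358/96966 - 7808) = 1/(25358*(1/96966) - 7808) = 1/(12679/48483 - 7808) = 1/(-378542585/48483) = -48483/378542585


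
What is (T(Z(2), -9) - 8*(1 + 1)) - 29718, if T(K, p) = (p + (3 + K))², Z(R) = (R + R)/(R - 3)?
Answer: -29634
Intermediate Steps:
Z(R) = 2*R/(-3 + R) (Z(R) = (2*R)/(-3 + R) = 2*R/(-3 + R))
T(K, p) = (3 + K + p)²
(T(Z(2), -9) - 8*(1 + 1)) - 29718 = ((3 + 2*2/(-3 + 2) - 9)² - 8*(1 + 1)) - 29718 = ((3 + 2*2/(-1) - 9)² - 8*2) - 29718 = ((3 + 2*2*(-1) - 9)² - 16) - 29718 = ((3 - 4 - 9)² - 16) - 29718 = ((-10)² - 16) - 29718 = (100 - 16) - 29718 = 84 - 29718 = -29634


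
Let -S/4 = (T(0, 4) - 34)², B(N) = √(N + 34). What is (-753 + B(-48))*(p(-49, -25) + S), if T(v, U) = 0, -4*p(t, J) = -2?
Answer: 6962991/2 - 9247*I*√14/2 ≈ 3.4815e+6 - 17300.0*I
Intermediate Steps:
p(t, J) = ½ (p(t, J) = -¼*(-2) = ½)
B(N) = √(34 + N)
S = -4624 (S = -4*(0 - 34)² = -4*(-34)² = -4*1156 = -4624)
(-753 + B(-48))*(p(-49, -25) + S) = (-753 + √(34 - 48))*(½ - 4624) = (-753 + √(-14))*(-9247/2) = (-753 + I*√14)*(-9247/2) = 6962991/2 - 9247*I*√14/2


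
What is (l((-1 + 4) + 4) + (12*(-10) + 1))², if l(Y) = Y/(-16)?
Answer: 3651921/256 ≈ 14265.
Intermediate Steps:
l(Y) = -Y/16 (l(Y) = Y*(-1/16) = -Y/16)
(l((-1 + 4) + 4) + (12*(-10) + 1))² = (-((-1 + 4) + 4)/16 + (12*(-10) + 1))² = (-(3 + 4)/16 + (-120 + 1))² = (-1/16*7 - 119)² = (-7/16 - 119)² = (-1911/16)² = 3651921/256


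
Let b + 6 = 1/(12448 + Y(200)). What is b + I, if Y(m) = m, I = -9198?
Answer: -116412191/12648 ≈ -9204.0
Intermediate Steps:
b = -75887/12648 (b = -6 + 1/(12448 + 200) = -6 + 1/12648 = -75887/12648 ≈ -5.9999)
b + I = -75887/12648 - 9198 = -116412191/12648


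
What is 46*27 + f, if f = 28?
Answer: 1270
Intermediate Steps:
46*27 + f = 46*27 + 28 = 1242 + 28 = 1270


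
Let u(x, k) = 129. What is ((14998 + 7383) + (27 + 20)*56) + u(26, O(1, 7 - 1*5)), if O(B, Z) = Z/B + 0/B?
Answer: 25142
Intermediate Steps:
O(B, Z) = Z/B (O(B, Z) = Z/B + 0 = Z/B)
((14998 + 7383) + (27 + 20)*56) + u(26, O(1, 7 - 1*5)) = ((14998 + 7383) + (27 + 20)*56) + 129 = (22381 + 47*56) + 129 = (22381 + 2632) + 129 = 25013 + 129 = 25142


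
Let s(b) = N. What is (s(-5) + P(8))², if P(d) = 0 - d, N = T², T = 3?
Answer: 1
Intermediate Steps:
N = 9 (N = 3² = 9)
s(b) = 9
P(d) = -d
(s(-5) + P(8))² = (9 - 1*8)² = (9 - 8)² = 1² = 1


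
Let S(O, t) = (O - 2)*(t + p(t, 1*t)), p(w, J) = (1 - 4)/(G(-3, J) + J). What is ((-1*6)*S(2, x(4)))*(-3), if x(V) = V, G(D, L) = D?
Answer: 0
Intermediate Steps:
p(w, J) = -3/(-3 + J) (p(w, J) = (1 - 4)/(-3 + J) = -3/(-3 + J))
S(O, t) = (-2 + O)*(t - 3/(-3 + t)) (S(O, t) = (O - 2)*(t - 3/(-3 + 1*t)) = (-2 + O)*(t - 3/(-3 + t)))
((-1*6)*S(2, x(4)))*(-3) = ((-1*6)*((6 - 3*2 + 4*(-3 + 4)*(-2 + 2))/(-3 + 4)))*(-3) = -6*(6 - 6 + 4*1*0)/1*(-3) = -6*(6 - 6 + 0)*(-3) = -6*0*(-3) = 0*(-3) = 0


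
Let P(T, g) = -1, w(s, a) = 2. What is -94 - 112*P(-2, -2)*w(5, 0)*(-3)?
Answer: -766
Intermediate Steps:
-94 - 112*P(-2, -2)*w(5, 0)*(-3) = -94 - 112*(-1*2)*(-3) = -94 - (-224)*(-3) = -94 - 112*6 = -94 - 672 = -766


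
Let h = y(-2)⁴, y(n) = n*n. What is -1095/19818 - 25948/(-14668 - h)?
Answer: 3191639/1895922 ≈ 1.6834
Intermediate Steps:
y(n) = n²
h = 256 (h = ((-2)²)⁴ = 4⁴ = 256)
-1095/19818 - 25948/(-14668 - h) = -1095/19818 - 25948/(-14668 - 1*256) = -1095*1/19818 - 25948/(-14668 - 256) = -365/6606 - 25948/(-14924) = -365/6606 - 25948*(-1/14924) = -365/6606 + 499/287 = 3191639/1895922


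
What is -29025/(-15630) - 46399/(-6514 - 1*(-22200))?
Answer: -4498837/4086203 ≈ -1.1010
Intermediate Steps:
-29025/(-15630) - 46399/(-6514 - 1*(-22200)) = -29025*(-1/15630) - 46399/(-6514 + 22200) = 1935/1042 - 46399/15686 = -4498837/4086203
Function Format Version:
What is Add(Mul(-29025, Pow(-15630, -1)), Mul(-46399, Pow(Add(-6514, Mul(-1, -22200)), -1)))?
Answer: Rational(-4498837, 4086203) ≈ -1.1010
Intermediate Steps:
Add(Mul(-29025, Pow(-15630, -1)), Mul(-46399, Pow(Add(-6514, Mul(-1, -22200)), -1))) = Add(Mul(-29025, Rational(-1, 15630)), Mul(-46399, Pow(Add(-6514, 22200), -1))) = Add(Rational(1935, 1042), Mul(-46399, Pow(15686, -1))) = Add(Rational(1935, 1042), Mul(-46399, Rational(1, 15686))) = Add(Rational(1935, 1042), Rational(-46399, 15686)) = Rational(-4498837, 4086203)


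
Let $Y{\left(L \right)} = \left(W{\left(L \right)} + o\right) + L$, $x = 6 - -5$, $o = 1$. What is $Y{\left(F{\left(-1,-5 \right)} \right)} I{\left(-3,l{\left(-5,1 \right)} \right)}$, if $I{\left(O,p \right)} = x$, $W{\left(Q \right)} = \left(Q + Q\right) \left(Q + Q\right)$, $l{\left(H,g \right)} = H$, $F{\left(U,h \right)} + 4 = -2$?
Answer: $1529$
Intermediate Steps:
$F{\left(U,h \right)} = -6$ ($F{\left(U,h \right)} = -4 - 2 = -6$)
$x = 11$ ($x = 6 + 5 = 11$)
$W{\left(Q \right)} = 4 Q^{2}$ ($W{\left(Q \right)} = 2 Q 2 Q = 4 Q^{2}$)
$I{\left(O,p \right)} = 11$
$Y{\left(L \right)} = 1 + L + 4 L^{2}$ ($Y{\left(L \right)} = \left(4 L^{2} + 1\right) + L = \left(1 + 4 L^{2}\right) + L = 1 + L + 4 L^{2}$)
$Y{\left(F{\left(-1,-5 \right)} \right)} I{\left(-3,l{\left(-5,1 \right)} \right)} = \left(1 - 6 + 4 \left(-6\right)^{2}\right) 11 = \left(1 - 6 + 4 \cdot 36\right) 11 = \left(1 - 6 + 144\right) 11 = 139 \cdot 11 = 1529$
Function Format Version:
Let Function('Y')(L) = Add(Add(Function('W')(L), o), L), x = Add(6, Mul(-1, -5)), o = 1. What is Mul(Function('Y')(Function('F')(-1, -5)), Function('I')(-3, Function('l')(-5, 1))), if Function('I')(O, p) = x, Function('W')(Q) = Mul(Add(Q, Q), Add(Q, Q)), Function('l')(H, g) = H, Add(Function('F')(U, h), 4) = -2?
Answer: 1529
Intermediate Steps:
Function('F')(U, h) = -6 (Function('F')(U, h) = Add(-4, -2) = -6)
x = 11 (x = Add(6, 5) = 11)
Function('W')(Q) = Mul(4, Pow(Q, 2)) (Function('W')(Q) = Mul(Mul(2, Q), Mul(2, Q)) = Mul(4, Pow(Q, 2)))
Function('I')(O, p) = 11
Function('Y')(L) = Add(1, L, Mul(4, Pow(L, 2))) (Function('Y')(L) = Add(Add(Mul(4, Pow(L, 2)), 1), L) = Add(Add(1, Mul(4, Pow(L, 2))), L) = Add(1, L, Mul(4, Pow(L, 2))))
Mul(Function('Y')(Function('F')(-1, -5)), Function('I')(-3, Function('l')(-5, 1))) = Mul(Add(1, -6, Mul(4, Pow(-6, 2))), 11) = Mul(Add(1, -6, Mul(4, 36)), 11) = Mul(Add(1, -6, 144), 11) = Mul(139, 11) = 1529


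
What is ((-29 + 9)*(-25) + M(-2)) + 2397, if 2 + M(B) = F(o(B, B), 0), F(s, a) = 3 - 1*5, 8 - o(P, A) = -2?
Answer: 2893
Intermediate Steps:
o(P, A) = 10 (o(P, A) = 8 - 1*(-2) = 8 + 2 = 10)
F(s, a) = -2 (F(s, a) = 3 - 5 = -2)
M(B) = -4 (M(B) = -2 - 2 = -4)
((-29 + 9)*(-25) + M(-2)) + 2397 = ((-29 + 9)*(-25) - 4) + 2397 = (-20*(-25) - 4) + 2397 = (500 - 4) + 2397 = 496 + 2397 = 2893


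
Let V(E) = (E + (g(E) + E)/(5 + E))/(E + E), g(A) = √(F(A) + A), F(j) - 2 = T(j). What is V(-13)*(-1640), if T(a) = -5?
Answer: -1435/2 - 410*I/13 ≈ -717.5 - 31.538*I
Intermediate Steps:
F(j) = -3 (F(j) = 2 - 5 = -3)
g(A) = √(-3 + A)
V(E) = (E + (E + √(-3 + E))/(5 + E))/(2*E) (V(E) = (E + (√(-3 + E) + E)/(5 + E))/(E + E) = (E + (E + √(-3 + E))/(5 + E))/((2*E)) = (E + (E + √(-3 + E))/(5 + E))*(1/(2*E)) = (E + (E + √(-3 + E))/(5 + E))/(2*E))
V(-13)*(-1640) = ((½)*((-13)² + √(-3 - 13) + 6*(-13))/(-13*(5 - 13)))*(-1640) = ((½)*(-1/13)*(169 + √(-16) - 78)/(-8))*(-1640) = ((½)*(-1/13)*(-⅛)*(169 + 4*I - 78))*(-1640) = ((½)*(-1/13)*(-⅛)*(91 + 4*I))*(-1640) = (7/16 + I/52)*(-1640) = -1435/2 - 410*I/13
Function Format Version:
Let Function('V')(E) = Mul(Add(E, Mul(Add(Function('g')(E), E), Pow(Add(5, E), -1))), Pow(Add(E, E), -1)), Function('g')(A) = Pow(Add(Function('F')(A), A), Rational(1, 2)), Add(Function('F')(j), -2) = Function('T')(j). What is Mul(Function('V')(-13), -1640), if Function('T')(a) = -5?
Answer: Add(Rational(-1435, 2), Mul(Rational(-410, 13), I)) ≈ Add(-717.50, Mul(-31.538, I))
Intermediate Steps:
Function('F')(j) = -3 (Function('F')(j) = Add(2, -5) = -3)
Function('g')(A) = Pow(Add(-3, A), Rational(1, 2))
Function('V')(E) = Mul(Rational(1, 2), Pow(E, -1), Add(E, Mul(Pow(Add(5, E), -1), Add(E, Pow(Add(-3, E), Rational(1, 2)))))) (Function('V')(E) = Mul(Add(E, Mul(Add(Pow(Add(-3, E), Rational(1, 2)), E), Pow(Add(5, E), -1))), Pow(Add(E, E), -1)) = Mul(Add(E, Mul(Add(E, Pow(Add(-3, E), Rational(1, 2))), Pow(Add(5, E), -1))), Pow(Mul(2, E), -1)) = Mul(Add(E, Mul(Pow(Add(5, E), -1), Add(E, Pow(Add(-3, E), Rational(1, 2))))), Mul(Rational(1, 2), Pow(E, -1))) = Mul(Rational(1, 2), Pow(E, -1), Add(E, Mul(Pow(Add(5, E), -1), Add(E, Pow(Add(-3, E), Rational(1, 2)))))))
Mul(Function('V')(-13), -1640) = Mul(Mul(Rational(1, 2), Pow(-13, -1), Pow(Add(5, -13), -1), Add(Pow(-13, 2), Pow(Add(-3, -13), Rational(1, 2)), Mul(6, -13))), -1640) = Mul(Mul(Rational(1, 2), Rational(-1, 13), Pow(-8, -1), Add(169, Pow(-16, Rational(1, 2)), -78)), -1640) = Mul(Mul(Rational(1, 2), Rational(-1, 13), Rational(-1, 8), Add(169, Mul(4, I), -78)), -1640) = Mul(Mul(Rational(1, 2), Rational(-1, 13), Rational(-1, 8), Add(91, Mul(4, I))), -1640) = Mul(Add(Rational(7, 16), Mul(Rational(1, 52), I)), -1640) = Add(Rational(-1435, 2), Mul(Rational(-410, 13), I))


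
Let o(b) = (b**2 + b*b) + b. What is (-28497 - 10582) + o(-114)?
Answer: -13201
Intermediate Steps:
o(b) = b + 2*b**2 (o(b) = (b**2 + b**2) + b = 2*b**2 + b = b + 2*b**2)
(-28497 - 10582) + o(-114) = (-28497 - 10582) - 114*(1 + 2*(-114)) = -39079 - 114*(1 - 228) = -39079 - 114*(-227) = -39079 + 25878 = -13201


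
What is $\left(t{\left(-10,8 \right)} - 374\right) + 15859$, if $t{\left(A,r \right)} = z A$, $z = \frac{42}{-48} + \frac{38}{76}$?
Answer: $\frac{61955}{4} \approx 15489.0$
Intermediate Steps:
$z = - \frac{3}{8}$ ($z = 42 \left(- \frac{1}{48}\right) + 38 \cdot \frac{1}{76} = - \frac{7}{8} + \frac{1}{2} = - \frac{3}{8} \approx -0.375$)
$t{\left(A,r \right)} = - \frac{3 A}{8}$
$\left(t{\left(-10,8 \right)} - 374\right) + 15859 = \left(\left(- \frac{3}{8}\right) \left(-10\right) - 374\right) + 15859 = \left(\frac{15}{4} - 374\right) + 15859 = - \frac{1481}{4} + 15859 = \frac{61955}{4}$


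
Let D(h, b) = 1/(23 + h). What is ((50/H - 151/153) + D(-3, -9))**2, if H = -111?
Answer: 24673812241/12818768400 ≈ 1.9248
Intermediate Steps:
((50/H - 151/153) + D(-3, -9))**2 = ((50/(-111) - 151/153) + 1/(23 - 3))**2 = ((50*(-1/111) - 151*1/153) + 1/20)**2 = ((-50/111 - 151/153) + 1/20)**2 = (-8137/5661 + 1/20)**2 = (-157079/113220)**2 = 24673812241/12818768400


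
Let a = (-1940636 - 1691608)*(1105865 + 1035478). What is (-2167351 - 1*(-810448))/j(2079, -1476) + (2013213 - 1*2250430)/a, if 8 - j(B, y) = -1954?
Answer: -586323836832169229/847788948742428 ≈ -691.59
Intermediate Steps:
j(B, y) = 1962 (j(B, y) = 8 - 1*(-1954) = 8 + 1954 = 1962)
a = -7777880263692 (a = -3632244*2141343 = -7777880263692)
(-2167351 - 1*(-810448))/j(2079, -1476) + (2013213 - 1*2250430)/a = (-2167351 - 1*(-810448))/1962 + (2013213 - 1*2250430)/(-7777880263692) = (-2167351 + 810448)*(1/1962) + (2013213 - 2250430)*(-1/7777880263692) = -1356903*1/1962 - 237217*(-1/7777880263692) = -150767/218 + 237217/7777880263692 = -586323836832169229/847788948742428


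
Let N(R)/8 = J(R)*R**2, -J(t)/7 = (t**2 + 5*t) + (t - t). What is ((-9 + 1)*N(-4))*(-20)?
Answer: 573440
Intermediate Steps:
J(t) = -35*t - 7*t**2 (J(t) = -7*((t**2 + 5*t) + (t - t)) = -7*((t**2 + 5*t) + 0) = -7*(t**2 + 5*t) = -35*t - 7*t**2)
N(R) = -56*R**3*(5 + R) (N(R) = 8*((-7*R*(5 + R))*R**2) = 8*(-7*R**3*(5 + R)) = -56*R**3*(5 + R))
((-9 + 1)*N(-4))*(-20) = ((-9 + 1)*(56*(-4)**3*(-5 - 1*(-4))))*(-20) = -448*(-64)*(-5 + 4)*(-20) = -448*(-64)*(-1)*(-20) = -8*3584*(-20) = -28672*(-20) = 573440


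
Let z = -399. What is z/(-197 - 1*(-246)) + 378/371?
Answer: -2643/371 ≈ -7.1240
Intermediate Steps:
z/(-197 - 1*(-246)) + 378/371 = -399/(-197 - 1*(-246)) + 378/371 = -399/(-197 + 246) + 378*(1/371) = -399/49 + 54/53 = -399*1/49 + 54/53 = -57/7 + 54/53 = -2643/371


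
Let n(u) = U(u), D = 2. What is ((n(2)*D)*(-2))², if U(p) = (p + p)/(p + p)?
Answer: 16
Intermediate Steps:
U(p) = 1 (U(p) = (2*p)/((2*p)) = (2*p)*(1/(2*p)) = 1)
n(u) = 1
((n(2)*D)*(-2))² = ((1*2)*(-2))² = (2*(-2))² = (-4)² = 16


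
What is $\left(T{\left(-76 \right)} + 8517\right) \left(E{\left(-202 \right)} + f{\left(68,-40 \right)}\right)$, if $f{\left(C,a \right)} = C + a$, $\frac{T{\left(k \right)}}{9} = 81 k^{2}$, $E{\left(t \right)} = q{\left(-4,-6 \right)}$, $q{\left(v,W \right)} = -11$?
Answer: $71726757$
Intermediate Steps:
$E{\left(t \right)} = -11$
$T{\left(k \right)} = 729 k^{2}$ ($T{\left(k \right)} = 9 \cdot 81 k^{2} = 729 k^{2}$)
$\left(T{\left(-76 \right)} + 8517\right) \left(E{\left(-202 \right)} + f{\left(68,-40 \right)}\right) = \left(729 \left(-76\right)^{2} + 8517\right) \left(-11 + \left(68 - 40\right)\right) = \left(729 \cdot 5776 + 8517\right) \left(-11 + 28\right) = \left(4210704 + 8517\right) 17 = 4219221 \cdot 17 = 71726757$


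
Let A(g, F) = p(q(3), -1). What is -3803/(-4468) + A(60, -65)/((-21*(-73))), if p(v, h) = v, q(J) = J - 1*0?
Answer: 1947801/2283148 ≈ 0.85312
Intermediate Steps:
q(J) = J (q(J) = J + 0 = J)
A(g, F) = 3
-3803/(-4468) + A(60, -65)/((-21*(-73))) = -3803/(-4468) + 3/((-21*(-73))) = -3803*(-1/4468) + 3/1533 = 3803/4468 + 3*(1/1533) = 3803/4468 + 1/511 = 1947801/2283148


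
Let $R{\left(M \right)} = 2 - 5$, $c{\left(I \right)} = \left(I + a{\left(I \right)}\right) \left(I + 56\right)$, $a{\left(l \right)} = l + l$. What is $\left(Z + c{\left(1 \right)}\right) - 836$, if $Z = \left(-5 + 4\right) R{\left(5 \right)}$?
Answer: $-662$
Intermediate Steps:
$a{\left(l \right)} = 2 l$
$c{\left(I \right)} = 3 I \left(56 + I\right)$ ($c{\left(I \right)} = \left(I + 2 I\right) \left(I + 56\right) = 3 I \left(56 + I\right)$)
$R{\left(M \right)} = -3$ ($R{\left(M \right)} = 2 - 5 = -3$)
$Z = 3$ ($Z = \left(-5 + 4\right) \left(-3\right) = \left(-1\right) \left(-3\right) = 3$)
$\left(Z + c{\left(1 \right)}\right) - 836 = \left(3 + 3 \cdot 1 \left(56 + 1\right)\right) - 836 = \left(3 + 3 \cdot 1 \cdot 57\right) - 836 = \left(3 + 171\right) - 836 = 174 - 836 = -662$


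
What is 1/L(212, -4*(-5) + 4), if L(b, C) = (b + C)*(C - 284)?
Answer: -1/61360 ≈ -1.6297e-5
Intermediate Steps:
L(b, C) = (-284 + C)*(C + b) (L(b, C) = (C + b)*(-284 + C) = (-284 + C)*(C + b))
1/L(212, -4*(-5) + 4) = 1/((-4*(-5) + 4)² - 284*(-4*(-5) + 4) - 284*212 + (-4*(-5) + 4)*212) = 1/((20 + 4)² - 284*(20 + 4) - 60208 + (20 + 4)*212) = 1/(24² - 284*24 - 60208 + 24*212) = 1/(576 - 6816 - 60208 + 5088) = 1/(-61360) = -1/61360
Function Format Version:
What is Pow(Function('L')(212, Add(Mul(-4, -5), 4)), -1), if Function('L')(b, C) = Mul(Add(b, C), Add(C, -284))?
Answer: Rational(-1, 61360) ≈ -1.6297e-5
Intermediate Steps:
Function('L')(b, C) = Mul(Add(-284, C), Add(C, b)) (Function('L')(b, C) = Mul(Add(C, b), Add(-284, C)) = Mul(Add(-284, C), Add(C, b)))
Pow(Function('L')(212, Add(Mul(-4, -5), 4)), -1) = Pow(Add(Pow(Add(Mul(-4, -5), 4), 2), Mul(-284, Add(Mul(-4, -5), 4)), Mul(-284, 212), Mul(Add(Mul(-4, -5), 4), 212)), -1) = Pow(Add(Pow(Add(20, 4), 2), Mul(-284, Add(20, 4)), -60208, Mul(Add(20, 4), 212)), -1) = Pow(Add(Pow(24, 2), Mul(-284, 24), -60208, Mul(24, 212)), -1) = Pow(Add(576, -6816, -60208, 5088), -1) = Pow(-61360, -1) = Rational(-1, 61360)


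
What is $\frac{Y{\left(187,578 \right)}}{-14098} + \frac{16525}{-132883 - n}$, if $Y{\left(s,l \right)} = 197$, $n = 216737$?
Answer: $- \frac{30184459}{492894276} \approx -0.061239$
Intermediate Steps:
$\frac{Y{\left(187,578 \right)}}{-14098} + \frac{16525}{-132883 - n} = \frac{197}{-14098} + \frac{16525}{-132883 - 216737} = 197 \left(- \frac{1}{14098}\right) + \frac{16525}{-132883 - 216737} = - \frac{197}{14098} + \frac{16525}{-349620} = - \frac{197}{14098} + 16525 \left(- \frac{1}{349620}\right) = - \frac{197}{14098} - \frac{3305}{69924} = - \frac{30184459}{492894276}$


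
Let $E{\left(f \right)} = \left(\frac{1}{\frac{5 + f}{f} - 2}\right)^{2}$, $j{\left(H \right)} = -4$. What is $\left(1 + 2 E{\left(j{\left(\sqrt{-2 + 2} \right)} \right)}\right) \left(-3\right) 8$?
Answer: $- \frac{904}{27} \approx -33.482$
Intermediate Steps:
$E{\left(f \right)} = \frac{1}{\left(-2 + \frac{5 + f}{f}\right)^{2}}$ ($E{\left(f \right)} = \left(\frac{1}{\frac{5 + f}{f} - 2}\right)^{2} = \left(\frac{1}{-2 + \frac{5 + f}{f}}\right)^{2} = \frac{1}{\left(-2 + \frac{5 + f}{f}\right)^{2}}$)
$\left(1 + 2 E{\left(j{\left(\sqrt{-2 + 2} \right)} \right)}\right) \left(-3\right) 8 = \left(1 + 2 \frac{\left(-4\right)^{2}}{\left(-5 - 4\right)^{2}}\right) \left(-3\right) 8 = \left(1 + 2 \cdot \frac{16}{81}\right) \left(-3\right) 8 = \left(1 + \frac{32}{81}\right) \left(-3\right) 8 = \frac{113}{81} \left(-3\right) 8 = \left(- \frac{113}{27}\right) 8 = - \frac{904}{27}$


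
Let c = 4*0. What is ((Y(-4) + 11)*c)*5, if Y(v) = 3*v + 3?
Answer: 0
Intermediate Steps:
Y(v) = 3 + 3*v
c = 0
((Y(-4) + 11)*c)*5 = (((3 + 3*(-4)) + 11)*0)*5 = (((3 - 12) + 11)*0)*5 = ((-9 + 11)*0)*5 = (2*0)*5 = 0*5 = 0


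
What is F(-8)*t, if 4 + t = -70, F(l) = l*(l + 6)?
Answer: -1184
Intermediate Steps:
F(l) = l*(6 + l)
t = -74 (t = -4 - 70 = -74)
F(-8)*t = -8*(6 - 8)*(-74) = -8*(-2)*(-74) = 16*(-74) = -1184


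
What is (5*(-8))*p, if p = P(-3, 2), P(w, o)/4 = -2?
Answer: 320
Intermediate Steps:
P(w, o) = -8 (P(w, o) = 4*(-2) = -8)
p = -8
(5*(-8))*p = (5*(-8))*(-8) = -40*(-8) = 320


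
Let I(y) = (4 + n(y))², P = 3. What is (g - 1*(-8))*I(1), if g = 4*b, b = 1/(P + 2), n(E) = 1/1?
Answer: 220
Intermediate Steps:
n(E) = 1
b = ⅕ (b = 1/(3 + 2) = 1/5 = ⅕ ≈ 0.20000)
I(y) = 25 (I(y) = (4 + 1)² = 5² = 25)
g = ⅘ (g = 4*(⅕) = ⅘ ≈ 0.80000)
(g - 1*(-8))*I(1) = (⅘ - 1*(-8))*25 = (⅘ + 8)*25 = (44/5)*25 = 220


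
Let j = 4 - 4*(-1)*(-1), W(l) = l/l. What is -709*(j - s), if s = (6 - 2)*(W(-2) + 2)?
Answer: 8508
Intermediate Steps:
W(l) = 1
s = 12 (s = (6 - 2)*(1 + 2) = 4*3 = 12)
j = 0 (j = 4 + 4*(-1) = 4 - 4 = 0)
-709*(j - s) = -709*(0 - 1*12) = -709*(0 - 12) = -709*(-12) = 8508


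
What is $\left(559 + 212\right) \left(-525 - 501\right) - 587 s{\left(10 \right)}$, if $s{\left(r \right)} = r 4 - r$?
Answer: $-808656$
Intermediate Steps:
$s{\left(r \right)} = 3 r$ ($s{\left(r \right)} = 4 r - r = 3 r$)
$\left(559 + 212\right) \left(-525 - 501\right) - 587 s{\left(10 \right)} = \left(559 + 212\right) \left(-525 - 501\right) - 587 \cdot 3 \cdot 10 = 771 \left(-1026\right) - 17610 = -791046 - 17610 = -808656$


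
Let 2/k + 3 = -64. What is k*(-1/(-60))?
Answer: -1/2010 ≈ -0.00049751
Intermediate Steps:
k = -2/67 (k = 2/(-3 - 64) = 2/(-67) = 2*(-1/67) = -2/67 ≈ -0.029851)
k*(-1/(-60)) = -(-2)/(67*(-60)) = -(-2)*(-1)/(67*60) = -2/67*1/60 = -1/2010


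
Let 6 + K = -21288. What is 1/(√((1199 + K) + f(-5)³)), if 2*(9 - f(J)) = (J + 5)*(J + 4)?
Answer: -I*√19366/19366 ≈ -0.0071859*I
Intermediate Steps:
K = -21294 (K = -6 - 21288 = -21294)
f(J) = 9 - (4 + J)*(5 + J)/2 (f(J) = 9 - (J + 5)*(J + 4)/2 = 9 - (5 + J)*(4 + J)/2 = 9 - (4 + J)*(5 + J)/2)
1/(√((1199 + K) + f(-5)³)) = 1/(√((1199 - 21294) + (-1 - 9/2*(-5) - ½*(-5)²)³)) = 1/(√(-20095 + (-1 + 45/2 - ½*25)³)) = 1/(√(-20095 + (-1 + 45/2 - 25/2)³)) = 1/(√(-20095 + 9³)) = 1/(√(-20095 + 729)) = 1/(√(-19366)) = 1/(I*√19366) = -I*√19366/19366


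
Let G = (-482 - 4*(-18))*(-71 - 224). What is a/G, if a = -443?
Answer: -443/120950 ≈ -0.0036627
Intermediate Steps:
G = 120950 (G = (-482 + 72)*(-295) = -410*(-295) = 120950)
a/G = -443/120950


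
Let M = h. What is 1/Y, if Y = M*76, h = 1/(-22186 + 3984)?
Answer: -479/2 ≈ -239.50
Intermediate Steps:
h = -1/18202 (h = 1/(-18202) = -1/18202 ≈ -5.4939e-5)
M = -1/18202 ≈ -5.4939e-5
Y = -2/479 (Y = -1/18202*76 = -2/479 ≈ -0.0041754)
1/Y = 1/(-2/479) = -479/2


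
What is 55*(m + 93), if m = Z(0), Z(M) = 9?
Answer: 5610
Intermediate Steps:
m = 9
55*(m + 93) = 55*(9 + 93) = 55*102 = 5610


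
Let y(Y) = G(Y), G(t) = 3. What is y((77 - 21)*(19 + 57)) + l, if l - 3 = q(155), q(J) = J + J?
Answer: 316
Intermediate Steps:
q(J) = 2*J
y(Y) = 3
l = 313 (l = 3 + 2*155 = 3 + 310 = 313)
y((77 - 21)*(19 + 57)) + l = 3 + 313 = 316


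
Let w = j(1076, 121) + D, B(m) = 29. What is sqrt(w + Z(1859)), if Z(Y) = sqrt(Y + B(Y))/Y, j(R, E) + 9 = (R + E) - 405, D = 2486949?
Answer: 2*sqrt(12717907917 + 11*sqrt(118))/143 ≈ 1577.3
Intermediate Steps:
j(R, E) = -414 + E + R (j(R, E) = -9 + ((R + E) - 405) = -9 + ((E + R) - 405) = -9 + (-405 + E + R) = -414 + E + R)
w = 2487732 (w = (-414 + 121 + 1076) + 2486949 = 783 + 2486949 = 2487732)
Z(Y) = sqrt(29 + Y)/Y (Z(Y) = sqrt(Y + 29)/Y = sqrt(29 + Y)/Y)
sqrt(w + Z(1859)) = sqrt(2487732 + sqrt(29 + 1859)/1859) = sqrt(2487732 + sqrt(1888)/1859) = sqrt(2487732 + (4*sqrt(118))/1859) = sqrt(2487732 + 4*sqrt(118)/1859)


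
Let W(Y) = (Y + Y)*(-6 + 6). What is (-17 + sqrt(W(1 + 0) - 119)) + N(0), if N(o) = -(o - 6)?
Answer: -11 + I*sqrt(119) ≈ -11.0 + 10.909*I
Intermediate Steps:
N(o) = 6 - o (N(o) = -(-6 + o) = 6 - o)
W(Y) = 0 (W(Y) = (2*Y)*0 = 0)
(-17 + sqrt(W(1 + 0) - 119)) + N(0) = (-17 + sqrt(0 - 119)) + (6 - 1*0) = (-17 + sqrt(-119)) + (6 + 0) = (-17 + I*sqrt(119)) + 6 = -11 + I*sqrt(119)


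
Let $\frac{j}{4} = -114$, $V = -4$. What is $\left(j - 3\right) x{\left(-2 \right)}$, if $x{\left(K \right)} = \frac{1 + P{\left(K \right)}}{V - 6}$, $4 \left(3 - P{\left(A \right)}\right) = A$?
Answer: $\frac{4131}{20} \approx 206.55$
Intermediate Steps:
$P{\left(A \right)} = 3 - \frac{A}{4}$
$j = -456$ ($j = 4 \left(-114\right) = -456$)
$x{\left(K \right)} = - \frac{2}{5} + \frac{K}{40}$ ($x{\left(K \right)} = \frac{1 - \left(-3 + \frac{K}{4}\right)}{-4 - 6} = \frac{4 - \frac{K}{4}}{-10} = \left(4 - \frac{K}{4}\right) \left(- \frac{1}{10}\right) = - \frac{2}{5} + \frac{K}{40}$)
$\left(j - 3\right) x{\left(-2 \right)} = \left(-456 - 3\right) \left(- \frac{2}{5} + \frac{1}{40} \left(-2\right)\right) = - 459 \left(- \frac{2}{5} - \frac{1}{20}\right) = \left(-459\right) \left(- \frac{9}{20}\right) = \frac{4131}{20}$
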